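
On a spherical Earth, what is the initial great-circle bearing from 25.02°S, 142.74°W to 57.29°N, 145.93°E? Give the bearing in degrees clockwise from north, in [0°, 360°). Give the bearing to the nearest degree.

Δλ = 145.93 − -142.74 = 288.67°; wrapped into (−180°, 180°]: -71.33°.
θ = atan2( sin Δλ · cos φ₂ , cos φ₁ · sin φ₂ − sin φ₁ · cos φ₂ · cos Δλ )
  = atan2(-0.51195, 0.83562) = -31.494° → normalised to [0°, 360°): 328.506°.

329°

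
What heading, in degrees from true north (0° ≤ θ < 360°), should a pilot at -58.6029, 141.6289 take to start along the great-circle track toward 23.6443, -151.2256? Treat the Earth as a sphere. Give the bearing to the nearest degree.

59°

Δλ = -151.2256 − 141.6289 = -292.8545°; wrapped into (−180°, 180°]: 67.1455°.
θ = atan2( sin Δλ · cos φ₂ , cos φ₁ · sin φ₂ − sin φ₁ · cos φ₂ · cos Δλ )
  = atan2(0.84414, 0.51263) = 58.730° → normalised to [0°, 360°): 58.730°.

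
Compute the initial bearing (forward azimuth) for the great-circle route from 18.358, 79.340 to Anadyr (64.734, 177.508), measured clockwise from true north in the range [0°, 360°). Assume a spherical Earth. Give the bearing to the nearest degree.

26°

Δλ = 177.508 − 79.340 = 98.168°.
θ = atan2( sin Δλ · cos φ₂ , cos φ₁ · sin φ₂ − sin φ₁ · cos φ₂ · cos Δλ )
  = atan2(0.42249, 0.87741) = 25.712° → normalised to [0°, 360°): 25.712°.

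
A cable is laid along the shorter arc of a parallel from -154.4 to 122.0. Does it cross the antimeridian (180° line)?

Naïve |122.0 − -154.4| = 276.4° > 180°, so the shorter arc goes the other way round — across 180°.
Signed shortest Δλ = ((122.0 − -154.4 + 180) mod 360) − 180 = -83.6°.
Going west by 83.6° from -154.4° passes through 180° before reaching +122.0°.

Yes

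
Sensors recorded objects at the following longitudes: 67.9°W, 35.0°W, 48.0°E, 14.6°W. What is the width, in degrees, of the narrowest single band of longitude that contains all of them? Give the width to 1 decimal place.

115.9°

Sort the longitudes: -67.9°, -35.0°, -14.6°, +48.0°.
Eastward gaps between consecutive values (wrapping around): 32.9°, 20.4°, 62.6°, 244.1°.
Largest gap = 244.1° ⇒ minimal covering band is its complement: 360° − 244.1° = 115.9°.
Band runs from -67.9° eastward to +48.0°.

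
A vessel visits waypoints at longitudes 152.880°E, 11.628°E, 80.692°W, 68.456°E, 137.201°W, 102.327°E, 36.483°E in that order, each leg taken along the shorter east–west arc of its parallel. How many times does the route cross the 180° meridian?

Leg 1: +152.880° → +11.628°, shortest Δλ = -141.252° (west) — does not cross 180°.
Leg 2: +11.628° → -80.692°, shortest Δλ = -92.32° (west) — does not cross 180°.
Leg 3: -80.692° → +68.456°, shortest Δλ = 149.148° (east) — does not cross 180°.
Leg 4: +68.456° → -137.201°, shortest Δλ = 154.343° (east) — crosses 180°.
Leg 5: -137.201° → +102.327°, shortest Δλ = -120.472° (west) — crosses 180°.
Leg 6: +102.327° → +36.483°, shortest Δλ = -65.844° (west) — does not cross 180°.
Total crossings: 2.

2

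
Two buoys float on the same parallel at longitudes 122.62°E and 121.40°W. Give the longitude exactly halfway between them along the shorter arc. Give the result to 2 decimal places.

Signed shortest Δλ from +122.62° to -121.40° is +115.98°.
Midpoint longitude = +122.62° + (+115.98°)/2 = +122.62° + 57.99° = +180.61°.
Normalise into (−180°, 180°]: -179.39°.
(The naïve average (+122.62 + -121.40)/2 = 0.61° is on the wrong side of the globe.)

179.39°W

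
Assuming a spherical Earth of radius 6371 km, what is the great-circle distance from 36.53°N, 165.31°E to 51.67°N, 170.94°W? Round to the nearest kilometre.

2515 km

Δλ = -170.94 − 165.31 = -336.25°; wrapped into (−180°, 180°]: 23.75°.
Δφ = 51.67 − 36.53 = 15.14°.
a = sin²(Δφ/2) + cos φ₁ · cos φ₂ · sin²(Δλ/2) = 0.038457.
c = 2·atan2(√a, √(1−a)) = 0.39477 rad → d = 6371·c ≈ 2515.06 km.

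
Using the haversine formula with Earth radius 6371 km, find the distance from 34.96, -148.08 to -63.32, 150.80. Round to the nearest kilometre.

Δλ = 150.80 − -148.08 = 298.88°; wrapped into (−180°, 180°]: -61.12°.
Δφ = -63.32 − 34.96 = -98.28°.
a = sin²(Δφ/2) + cos φ₁ · cos φ₂ · sin²(Δλ/2) = 0.667134.
c = 2·atan2(√a, √(1−a)) = 1.91162 rad → d = 6371·c ≈ 12178.96 km.

12179 km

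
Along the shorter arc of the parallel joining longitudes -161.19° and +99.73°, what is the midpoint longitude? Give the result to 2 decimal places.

Signed shortest Δλ from -161.19° to +99.73° is -99.08°.
Midpoint longitude = -161.19° + (-99.08°)/2 = -161.19° − 49.54° = -210.73°.
Normalise into (−180°, 180°]: +149.27°.
(The naïve average (-161.19 + +99.73)/2 = -30.73° is on the wrong side of the globe.)

+149.27°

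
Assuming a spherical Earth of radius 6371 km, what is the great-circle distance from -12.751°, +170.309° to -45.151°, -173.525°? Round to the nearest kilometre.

3914 km

Δλ = -173.525 − 170.309 = -343.834°; wrapped into (−180°, 180°]: 16.166°.
Δφ = -45.151 − -12.751 = -32.400°.
a = sin²(Δφ/2) + cos φ₁ · cos φ₂ · sin²(Δλ/2) = 0.091435.
c = 2·atan2(√a, √(1−a)) = 0.61438 rad → d = 6371·c ≈ 3914.23 km.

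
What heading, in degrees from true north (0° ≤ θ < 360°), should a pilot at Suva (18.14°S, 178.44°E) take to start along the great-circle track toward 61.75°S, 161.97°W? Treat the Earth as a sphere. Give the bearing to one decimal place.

167.2°

Δλ = -161.97 − 178.44 = -340.41°; wrapped into (−180°, 180°]: 19.59°.
θ = atan2( sin Δλ · cos φ₂ , cos φ₁ · sin φ₂ − sin φ₁ · cos φ₂ · cos Δλ )
  = atan2(0.15870, -0.69828) = 167.196° → normalised to [0°, 360°): 167.196°.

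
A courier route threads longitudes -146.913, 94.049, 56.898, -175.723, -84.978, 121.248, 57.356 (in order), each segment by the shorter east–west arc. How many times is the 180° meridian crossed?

3

Leg 1: -146.913° → +94.049°, shortest Δλ = -119.038° (west) — crosses 180°.
Leg 2: +94.049° → +56.898°, shortest Δλ = -37.151° (west) — does not cross 180°.
Leg 3: +56.898° → -175.723°, shortest Δλ = 127.379° (east) — crosses 180°.
Leg 4: -175.723° → -84.978°, shortest Δλ = 90.745° (east) — does not cross 180°.
Leg 5: -84.978° → +121.248°, shortest Δλ = -153.774° (west) — crosses 180°.
Leg 6: +121.248° → +57.356°, shortest Δλ = -63.892° (west) — does not cross 180°.
Total crossings: 3.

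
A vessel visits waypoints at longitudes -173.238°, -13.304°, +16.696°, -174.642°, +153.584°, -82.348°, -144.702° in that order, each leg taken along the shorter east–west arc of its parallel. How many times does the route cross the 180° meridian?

3

Leg 1: -173.238° → -13.304°, shortest Δλ = 159.934° (east) — does not cross 180°.
Leg 2: -13.304° → +16.696°, shortest Δλ = 30.0° (east) — does not cross 180°.
Leg 3: +16.696° → -174.642°, shortest Δλ = 168.662° (east) — crosses 180°.
Leg 4: -174.642° → +153.584°, shortest Δλ = -31.774° (west) — crosses 180°.
Leg 5: +153.584° → -82.348°, shortest Δλ = 124.068° (east) — crosses 180°.
Leg 6: -82.348° → -144.702°, shortest Δλ = -62.354° (west) — does not cross 180°.
Total crossings: 3.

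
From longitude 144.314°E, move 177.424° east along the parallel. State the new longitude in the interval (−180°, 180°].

38.262°W

Start at +144.314°; shift +177.424° → +321.738°.
+321.738° lies outside (−180°, 180°]; subtract 360° → -38.262°.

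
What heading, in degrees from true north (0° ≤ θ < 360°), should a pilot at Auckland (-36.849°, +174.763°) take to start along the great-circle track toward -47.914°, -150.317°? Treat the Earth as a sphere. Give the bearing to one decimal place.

124.6°

Δλ = -150.317 − 174.763 = -325.080°; wrapped into (−180°, 180°]: 34.920°.
θ = atan2( sin Δλ · cos φ₂ , cos φ₁ · sin φ₂ − sin φ₁ · cos φ₂ · cos Δλ )
  = atan2(0.38367, -0.26429) = 124.561° → normalised to [0°, 360°): 124.561°.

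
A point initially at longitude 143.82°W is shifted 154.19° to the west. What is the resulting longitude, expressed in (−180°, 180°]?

Start at -143.82°; shift −154.19° → -298.01°.
-298.01° lies outside (−180°, 180°]; add 360° → +61.99°.

61.99°E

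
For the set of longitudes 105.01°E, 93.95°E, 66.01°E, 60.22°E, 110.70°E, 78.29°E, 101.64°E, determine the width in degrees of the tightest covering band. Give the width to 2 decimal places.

50.48°

Sort the longitudes: +60.22°, +66.01°, +78.29°, +93.95°, +101.64°, +105.01°, +110.70°.
Eastward gaps between consecutive values (wrapping around): 5.79°, 12.28°, 15.66°, 7.69°, 3.37°, 5.69°, 309.52°.
Largest gap = 309.52° ⇒ minimal covering band is its complement: 360° − 309.52° = 50.48°.
Band runs from +60.22° eastward to +110.70°.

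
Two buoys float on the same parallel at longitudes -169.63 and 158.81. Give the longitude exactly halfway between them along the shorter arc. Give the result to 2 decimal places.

+174.59°

Signed shortest Δλ from -169.63° to +158.81° is -31.56°.
Midpoint longitude = -169.63° + (-31.56°)/2 = -169.63° − 15.78° = -185.41°.
Normalise into (−180°, 180°]: +174.59°.
(The naïve average (-169.63 + +158.81)/2 = -5.41° is on the wrong side of the globe.)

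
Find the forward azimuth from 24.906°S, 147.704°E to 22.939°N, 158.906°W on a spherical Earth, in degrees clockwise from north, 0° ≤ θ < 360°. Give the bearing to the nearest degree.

52°

Δλ = -158.906 − 147.704 = -306.610°; wrapped into (−180°, 180°]: 53.390°.
θ = atan2( sin Δλ · cos φ₂ , cos φ₁ · sin φ₂ − sin φ₁ · cos φ₂ · cos Δλ )
  = atan2(0.73924, 0.58479) = 51.653° → normalised to [0°, 360°): 51.653°.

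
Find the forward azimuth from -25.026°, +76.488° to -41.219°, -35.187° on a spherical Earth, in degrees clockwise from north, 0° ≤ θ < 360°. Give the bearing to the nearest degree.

224°

Δλ = -35.187 − 76.488 = -111.675°.
θ = atan2( sin Δλ · cos φ₂ , cos φ₁ · sin φ₂ − sin φ₁ · cos φ₂ · cos Δλ )
  = atan2(-0.69901, -0.71460) = -135.632° → normalised to [0°, 360°): 224.368°.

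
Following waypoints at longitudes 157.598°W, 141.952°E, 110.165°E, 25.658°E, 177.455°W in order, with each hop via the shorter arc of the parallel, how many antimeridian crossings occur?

2

Leg 1: -157.598° → +141.952°, shortest Δλ = -60.45° (west) — crosses 180°.
Leg 2: +141.952° → +110.165°, shortest Δλ = -31.787° (west) — does not cross 180°.
Leg 3: +110.165° → +25.658°, shortest Δλ = -84.507° (west) — does not cross 180°.
Leg 4: +25.658° → -177.455°, shortest Δλ = 156.887° (east) — crosses 180°.
Total crossings: 2.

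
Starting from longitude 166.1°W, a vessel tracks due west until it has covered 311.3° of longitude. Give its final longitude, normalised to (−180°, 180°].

117.4°W

Start at -166.1°; shift −311.3° → -477.4°.
-477.4° lies outside (−180°, 180°]; add 360° → -117.4°.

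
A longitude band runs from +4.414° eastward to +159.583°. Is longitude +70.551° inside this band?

Yes

Band width going east from +4.414° to +159.583°: ((159.583 − 4.414) mod 360) = 155.169°.
Offset of +70.551° east of the west edge: ((70.551 − 4.414) mod 360) = 66.137°.
66.137° ≤ 155.169° ⇒ inside.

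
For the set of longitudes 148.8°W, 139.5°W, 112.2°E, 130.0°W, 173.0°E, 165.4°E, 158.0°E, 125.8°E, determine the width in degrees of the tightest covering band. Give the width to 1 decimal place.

117.8°

Sort the longitudes: -148.8°, -139.5°, -130.0°, +112.2°, +125.8°, +158.0°, +165.4°, +173.0°.
Eastward gaps between consecutive values (wrapping around): 9.3°, 9.5°, 242.2°, 13.6°, 32.2°, 7.4°, 7.6°, 38.2°.
Largest gap = 242.2° ⇒ minimal covering band is its complement: 360° − 242.2° = 117.8°.
Band runs from +112.2° eastward to -130.0°, crossing the antimeridian.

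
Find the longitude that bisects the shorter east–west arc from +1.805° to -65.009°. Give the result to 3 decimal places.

Signed shortest Δλ from +1.805° to -65.009° is -66.814°.
Midpoint longitude = +1.805° + (-66.814°)/2 = +1.805° − 33.407° = -31.602°.

-31.602°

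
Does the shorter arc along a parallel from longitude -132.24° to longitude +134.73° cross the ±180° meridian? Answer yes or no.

Yes

Naïve |134.73 − -132.24| = 266.97° > 180°, so the shorter arc goes the other way round — across 180°.
Signed shortest Δλ = ((134.73 − -132.24 + 180) mod 360) − 180 = -93.03°.
Going west by 93.03° from -132.24° passes through 180° before reaching +134.73°.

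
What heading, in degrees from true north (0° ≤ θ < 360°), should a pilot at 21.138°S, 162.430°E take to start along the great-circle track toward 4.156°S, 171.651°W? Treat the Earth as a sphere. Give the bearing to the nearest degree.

60°

Δλ = -171.651 − 162.430 = -334.081°; wrapped into (−180°, 180°]: 25.919°.
θ = atan2( sin Δλ · cos φ₂ , cos φ₁ · sin φ₂ − sin φ₁ · cos φ₂ · cos Δλ )
  = atan2(0.43595, 0.25589) = 59.588° → normalised to [0°, 360°): 59.588°.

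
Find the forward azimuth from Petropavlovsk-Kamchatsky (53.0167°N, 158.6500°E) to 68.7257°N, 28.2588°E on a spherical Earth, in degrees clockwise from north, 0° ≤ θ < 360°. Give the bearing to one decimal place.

Δλ = 28.2588 − 158.6500 = -130.3912°.
θ = atan2( sin Δλ · cos φ₂ , cos φ₁ · sin φ₂ − sin φ₁ · cos φ₂ · cos Δλ )
  = atan2(-0.27635, 0.74840) = -20.267° → normalised to [0°, 360°): 339.733°.

339.7°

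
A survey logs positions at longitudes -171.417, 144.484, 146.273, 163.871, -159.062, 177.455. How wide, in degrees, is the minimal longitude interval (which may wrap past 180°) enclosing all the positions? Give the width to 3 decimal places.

Sort the longitudes: -171.417°, -159.062°, +144.484°, +146.273°, +163.871°, +177.455°.
Eastward gaps between consecutive values (wrapping around): 12.355°, 303.546°, 1.789°, 17.598°, 13.584°, 11.128°.
Largest gap = 303.546° ⇒ minimal covering band is its complement: 360° − 303.546° = 56.454°.
Band runs from +144.484° eastward to -159.062°, crossing the antimeridian.

56.454°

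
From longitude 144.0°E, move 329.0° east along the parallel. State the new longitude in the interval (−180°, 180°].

Start at +144.0°; shift +329.0° → +473.0°.
+473.0° lies outside (−180°, 180°]; subtract 360° → +113.0°.

113.0°E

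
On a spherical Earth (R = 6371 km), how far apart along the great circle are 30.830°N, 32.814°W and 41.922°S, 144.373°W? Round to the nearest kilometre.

Δλ = -144.373 − -32.814 = -111.559°.
Δφ = -41.922 − 30.830 = -72.752°.
a = sin²(Δφ/2) + cos φ₁ · cos φ₂ · sin²(Δλ/2) = 0.788590.
c = 2·atan2(√a, √(1−a)) = 2.18607 rad → d = 6371·c ≈ 13927.44 km.

13927 km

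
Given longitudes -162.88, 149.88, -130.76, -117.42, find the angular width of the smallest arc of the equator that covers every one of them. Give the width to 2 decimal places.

Sort the longitudes: -162.88°, -130.76°, -117.42°, +149.88°.
Eastward gaps between consecutive values (wrapping around): 32.12°, 13.34°, 267.30°, 47.24°.
Largest gap = 267.30° ⇒ minimal covering band is its complement: 360° − 267.30° = 92.70°.
Band runs from +149.88° eastward to -117.42°, crossing the antimeridian.

92.70°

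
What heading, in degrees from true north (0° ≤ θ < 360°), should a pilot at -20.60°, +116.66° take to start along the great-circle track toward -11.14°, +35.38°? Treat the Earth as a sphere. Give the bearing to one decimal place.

Δλ = 35.38 − 116.66 = -81.28°.
θ = atan2( sin Δλ · cos φ₂ , cos φ₁ · sin φ₂ − sin φ₁ · cos φ₂ · cos Δλ )
  = atan2(-0.96982, -0.12852) = -97.549° → normalised to [0°, 360°): 262.451°.

262.5°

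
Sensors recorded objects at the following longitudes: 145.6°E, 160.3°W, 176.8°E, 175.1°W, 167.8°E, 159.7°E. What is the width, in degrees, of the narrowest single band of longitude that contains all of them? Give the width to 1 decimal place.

Sort the longitudes: -175.1°, -160.3°, +145.6°, +159.7°, +167.8°, +176.8°.
Eastward gaps between consecutive values (wrapping around): 14.8°, 305.9°, 14.1°, 8.1°, 9.0°, 8.1°.
Largest gap = 305.9° ⇒ minimal covering band is its complement: 360° − 305.9° = 54.1°.
Band runs from +145.6° eastward to -160.3°, crossing the antimeridian.

54.1°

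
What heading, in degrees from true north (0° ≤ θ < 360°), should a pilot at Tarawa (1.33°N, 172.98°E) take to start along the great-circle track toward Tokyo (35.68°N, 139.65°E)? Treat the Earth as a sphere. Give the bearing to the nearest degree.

322°

Δλ = 139.65 − 172.98 = -33.33°.
θ = atan2( sin Δλ · cos φ₂ , cos φ₁ · sin φ₂ − sin φ₁ · cos φ₂ · cos Δλ )
  = atan2(-0.44632, 0.56735) = -38.191° → normalised to [0°, 360°): 321.809°.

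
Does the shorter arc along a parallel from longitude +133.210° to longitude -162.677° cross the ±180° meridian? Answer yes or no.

Naïve |-162.677 − 133.210| = 295.887° > 180°, so the shorter arc goes the other way round — across 180°.
Signed shortest Δλ = ((-162.677 − 133.210 + 180) mod 360) − 180 = 64.113°.
Going east by 64.113° from +133.210° passes through 180° before reaching -162.677°.

Yes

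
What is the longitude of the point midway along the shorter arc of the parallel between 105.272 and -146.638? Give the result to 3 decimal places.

+159.317°

Signed shortest Δλ from +105.272° to -146.638° is +108.090°.
Midpoint longitude = +105.272° + (+108.090°)/2 = +105.272° + 54.045° = +159.317°.
(The naïve average (+105.272 + -146.638)/2 = -20.683° is on the wrong side of the globe.)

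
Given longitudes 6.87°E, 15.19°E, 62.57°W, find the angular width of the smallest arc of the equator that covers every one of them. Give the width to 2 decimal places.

77.76°

Sort the longitudes: -62.57°, +6.87°, +15.19°.
Eastward gaps between consecutive values (wrapping around): 69.44°, 8.32°, 282.24°.
Largest gap = 282.24° ⇒ minimal covering band is its complement: 360° − 282.24° = 77.76°.
Band runs from -62.57° eastward to +15.19°.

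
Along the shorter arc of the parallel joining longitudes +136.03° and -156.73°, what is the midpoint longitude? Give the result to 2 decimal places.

Signed shortest Δλ from +136.03° to -156.73° is +67.24°.
Midpoint longitude = +136.03° + (+67.24°)/2 = +136.03° + 33.62° = +169.65°.
(The naïve average (+136.03 + -156.73)/2 = -10.35° is on the wrong side of the globe.)

+169.65°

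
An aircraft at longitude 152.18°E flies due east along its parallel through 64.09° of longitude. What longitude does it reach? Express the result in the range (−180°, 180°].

143.73°W

Start at +152.18°; shift +64.09° → +216.27°.
+216.27° lies outside (−180°, 180°]; subtract 360° → -143.73°.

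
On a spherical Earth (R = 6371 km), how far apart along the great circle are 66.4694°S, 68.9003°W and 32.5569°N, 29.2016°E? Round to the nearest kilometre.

Δλ = 29.2016 − -68.9003 = 98.1019°.
Δφ = 32.5569 − -66.4694 = 99.0263°.
a = sin²(Δφ/2) + cos φ₁ · cos φ₂ · sin²(Δλ/2) = 0.770407.
c = 2·atan2(√a, √(1−a)) = 2.14220 rad → d = 6371·c ≈ 13647.96 km.

13648 km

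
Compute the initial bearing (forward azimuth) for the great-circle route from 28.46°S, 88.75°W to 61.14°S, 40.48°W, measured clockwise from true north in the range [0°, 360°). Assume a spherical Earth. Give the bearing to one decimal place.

149.7°

Δλ = -40.48 − -88.75 = 48.27°.
θ = atan2( sin Δλ · cos φ₂ , cos φ₁ · sin φ₂ − sin φ₁ · cos φ₂ · cos Δλ )
  = atan2(0.36021, -0.61686) = 149.717° → normalised to [0°, 360°): 149.717°.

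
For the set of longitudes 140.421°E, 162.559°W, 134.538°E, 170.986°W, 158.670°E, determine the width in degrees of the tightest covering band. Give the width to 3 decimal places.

62.903°

Sort the longitudes: -170.986°, -162.559°, +134.538°, +140.421°, +158.670°.
Eastward gaps between consecutive values (wrapping around): 8.427°, 297.097°, 5.883°, 18.249°, 30.344°.
Largest gap = 297.097° ⇒ minimal covering band is its complement: 360° − 297.097° = 62.903°.
Band runs from +134.538° eastward to -162.559°, crossing the antimeridian.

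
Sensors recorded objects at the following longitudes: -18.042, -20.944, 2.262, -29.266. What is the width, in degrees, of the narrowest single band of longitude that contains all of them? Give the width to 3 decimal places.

Sort the longitudes: -29.266°, -20.944°, -18.042°, +2.262°.
Eastward gaps between consecutive values (wrapping around): 8.322°, 2.902°, 20.304°, 328.472°.
Largest gap = 328.472° ⇒ minimal covering band is its complement: 360° − 328.472° = 31.528°.
Band runs from -29.266° eastward to +2.262°.

31.528°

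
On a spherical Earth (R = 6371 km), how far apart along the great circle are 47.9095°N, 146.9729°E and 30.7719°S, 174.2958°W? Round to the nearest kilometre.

9564 km

Δλ = -174.2958 − 146.9729 = -321.2687°; wrapped into (−180°, 180°]: 38.7313°.
Δφ = -30.7719 − 47.9095 = -78.6814°.
a = sin²(Δφ/2) + cos φ₁ · cos φ₂ · sin²(Δλ/2) = 0.465195.
c = 2·atan2(√a, √(1−a)) = 1.50113 rad → d = 6371·c ≈ 9563.70 km.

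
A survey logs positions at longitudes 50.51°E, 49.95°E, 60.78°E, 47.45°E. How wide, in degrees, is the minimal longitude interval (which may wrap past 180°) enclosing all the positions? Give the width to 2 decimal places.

13.33°

Sort the longitudes: +47.45°, +49.95°, +50.51°, +60.78°.
Eastward gaps between consecutive values (wrapping around): 2.50°, 0.56°, 10.27°, 346.67°.
Largest gap = 346.67° ⇒ minimal covering band is its complement: 360° − 346.67° = 13.33°.
Band runs from +47.45° eastward to +60.78°.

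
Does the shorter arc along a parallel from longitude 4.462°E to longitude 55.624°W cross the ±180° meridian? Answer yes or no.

No

Signed shortest Δλ = ((-55.624 − 4.462 + 180) mod 360) − 180 = -60.086°.
Going west by 60.086° from +4.462° reaches -55.624° without touching 180°.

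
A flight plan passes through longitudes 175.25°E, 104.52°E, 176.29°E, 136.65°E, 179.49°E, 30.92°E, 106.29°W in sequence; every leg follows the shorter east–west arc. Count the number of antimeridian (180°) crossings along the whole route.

0

Leg 1: +175.25° → +104.52°, shortest Δλ = -70.73° (west) — does not cross 180°.
Leg 2: +104.52° → +176.29°, shortest Δλ = 71.77° (east) — does not cross 180°.
Leg 3: +176.29° → +136.65°, shortest Δλ = -39.64° (west) — does not cross 180°.
Leg 4: +136.65° → +179.49°, shortest Δλ = 42.84° (east) — does not cross 180°.
Leg 5: +179.49° → +30.92°, shortest Δλ = -148.57° (west) — does not cross 180°.
Leg 6: +30.92° → -106.29°, shortest Δλ = -137.21° (west) — does not cross 180°.
Total crossings: 0.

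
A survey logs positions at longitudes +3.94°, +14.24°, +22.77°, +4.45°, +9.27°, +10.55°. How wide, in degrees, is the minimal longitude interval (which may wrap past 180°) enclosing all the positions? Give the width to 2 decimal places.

18.83°

Sort the longitudes: +3.94°, +4.45°, +9.27°, +10.55°, +14.24°, +22.77°.
Eastward gaps between consecutive values (wrapping around): 0.51°, 4.82°, 1.28°, 3.69°, 8.53°, 341.17°.
Largest gap = 341.17° ⇒ minimal covering band is its complement: 360° − 341.17° = 18.83°.
Band runs from +3.94° eastward to +22.77°.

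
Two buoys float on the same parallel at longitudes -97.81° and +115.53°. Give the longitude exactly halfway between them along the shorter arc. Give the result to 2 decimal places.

Signed shortest Δλ from -97.81° to +115.53° is -146.66°.
Midpoint longitude = -97.81° + (-146.66°)/2 = -97.81° − 73.33° = -171.14°.
(The naïve average (-97.81 + +115.53)/2 = 8.86° is on the wrong side of the globe.)

-171.14°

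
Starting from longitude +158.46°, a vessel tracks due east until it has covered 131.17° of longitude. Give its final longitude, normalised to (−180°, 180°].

-70.37°

Start at +158.46°; shift +131.17° → +289.63°.
+289.63° lies outside (−180°, 180°]; subtract 360° → -70.37°.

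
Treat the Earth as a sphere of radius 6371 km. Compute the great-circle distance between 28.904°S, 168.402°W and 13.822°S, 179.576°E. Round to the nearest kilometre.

Δλ = 179.576 − -168.402 = 347.978°; wrapped into (−180°, 180°]: -12.022°.
Δφ = -13.822 − -28.904 = 15.082°.
a = sin²(Δφ/2) + cos φ₁ · cos φ₂ · sin²(Δλ/2) = 0.026545.
c = 2·atan2(√a, √(1−a)) = 0.32731 rad → d = 6371·c ≈ 2085.30 km.

2085 km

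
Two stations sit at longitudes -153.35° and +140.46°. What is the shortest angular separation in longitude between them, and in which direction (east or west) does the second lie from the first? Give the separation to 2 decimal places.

66.19° west

Raw difference: 140.46 − -153.35 = 293.81°.
Normalise into (−180°, 180°]: 293.81° − 360° = -66.19°.
Negative ⇒ the second point lies to the west; separation 66.19°.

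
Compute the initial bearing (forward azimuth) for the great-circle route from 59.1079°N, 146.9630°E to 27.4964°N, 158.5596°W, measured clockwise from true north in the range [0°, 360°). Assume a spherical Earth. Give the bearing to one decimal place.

105.9°

Δλ = -158.5596 − 146.9630 = -305.5226°; wrapped into (−180°, 180°]: 54.4774°.
θ = atan2( sin Δλ · cos φ₂ , cos φ₁ · sin φ₂ − sin φ₁ · cos φ₂ · cos Δλ )
  = atan2(0.72195, -0.20523) = 105.869° → normalised to [0°, 360°): 105.869°.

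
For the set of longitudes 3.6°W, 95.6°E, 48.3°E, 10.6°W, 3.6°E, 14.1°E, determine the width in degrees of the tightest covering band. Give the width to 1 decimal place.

106.2°

Sort the longitudes: -10.6°, -3.6°, +3.6°, +14.1°, +48.3°, +95.6°.
Eastward gaps between consecutive values (wrapping around): 7.0°, 7.2°, 10.5°, 34.2°, 47.3°, 253.8°.
Largest gap = 253.8° ⇒ minimal covering band is its complement: 360° − 253.8° = 106.2°.
Band runs from -10.6° eastward to +95.6°.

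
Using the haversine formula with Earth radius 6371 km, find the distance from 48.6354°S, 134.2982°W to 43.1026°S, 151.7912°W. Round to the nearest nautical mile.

801 nmi

Δλ = -151.7912 − -134.2982 = -17.4930°.
Δφ = -43.1026 − -48.6354 = 5.5328°.
a = sin²(Δφ/2) + cos φ₁ · cos φ₂ · sin²(Δλ/2) = 0.013486.
c = 2·atan2(√a, √(1−a)) = 0.23279 rad → d = 6371·c ≈ 1483.09 km ≈ 800.81 nmi.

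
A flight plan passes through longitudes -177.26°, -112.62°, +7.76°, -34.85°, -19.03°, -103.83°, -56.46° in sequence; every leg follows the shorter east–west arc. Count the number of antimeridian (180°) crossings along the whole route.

0

Leg 1: -177.26° → -112.62°, shortest Δλ = 64.64° (east) — does not cross 180°.
Leg 2: -112.62° → +7.76°, shortest Δλ = 120.38° (east) — does not cross 180°.
Leg 3: +7.76° → -34.85°, shortest Δλ = -42.61° (west) — does not cross 180°.
Leg 4: -34.85° → -19.03°, shortest Δλ = 15.82° (east) — does not cross 180°.
Leg 5: -19.03° → -103.83°, shortest Δλ = -84.8° (west) — does not cross 180°.
Leg 6: -103.83° → -56.46°, shortest Δλ = 47.37° (east) — does not cross 180°.
Total crossings: 0.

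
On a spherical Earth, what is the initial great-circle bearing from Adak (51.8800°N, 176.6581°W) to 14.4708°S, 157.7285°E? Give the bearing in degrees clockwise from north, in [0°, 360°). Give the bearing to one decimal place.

Δλ = 157.7285 − -176.6581 = 334.3866°; wrapped into (−180°, 180°]: -25.6134°.
θ = atan2( sin Δλ · cos φ₂ , cos φ₁ · sin φ₂ − sin φ₁ · cos φ₂ · cos Δλ )
  = atan2(-0.41858, -0.84116) = -153.544° → normalised to [0°, 360°): 206.456°.

206.5°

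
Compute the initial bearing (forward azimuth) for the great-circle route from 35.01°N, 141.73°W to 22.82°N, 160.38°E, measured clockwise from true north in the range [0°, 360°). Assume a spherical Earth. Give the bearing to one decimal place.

272.7°

Δλ = 160.38 − -141.73 = 302.11°; wrapped into (−180°, 180°]: -57.89°.
θ = atan2( sin Δλ · cos φ₂ , cos φ₁ · sin φ₂ − sin φ₁ · cos φ₂ · cos Δλ )
  = atan2(-0.78073, 0.03657) = -87.318° → normalised to [0°, 360°): 272.682°.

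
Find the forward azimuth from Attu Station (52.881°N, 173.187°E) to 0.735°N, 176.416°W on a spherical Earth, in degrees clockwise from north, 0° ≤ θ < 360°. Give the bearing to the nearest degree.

167°

Δλ = -176.416 − 173.187 = -349.603°; wrapped into (−180°, 180°]: 10.397°.
θ = atan2( sin Δλ · cos φ₂ , cos φ₁ · sin φ₂ − sin φ₁ · cos φ₂ · cos Δλ )
  = atan2(0.18045, -0.77649) = 166.917° → normalised to [0°, 360°): 166.917°.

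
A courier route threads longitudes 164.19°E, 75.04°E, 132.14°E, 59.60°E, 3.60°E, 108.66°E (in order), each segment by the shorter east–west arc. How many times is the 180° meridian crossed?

0

Leg 1: +164.19° → +75.04°, shortest Δλ = -89.15° (west) — does not cross 180°.
Leg 2: +75.04° → +132.14°, shortest Δλ = 57.1° (east) — does not cross 180°.
Leg 3: +132.14° → +59.60°, shortest Δλ = -72.54° (west) — does not cross 180°.
Leg 4: +59.60° → +3.60°, shortest Δλ = -56.0° (west) — does not cross 180°.
Leg 5: +3.60° → +108.66°, shortest Δλ = 105.06° (east) — does not cross 180°.
Total crossings: 0.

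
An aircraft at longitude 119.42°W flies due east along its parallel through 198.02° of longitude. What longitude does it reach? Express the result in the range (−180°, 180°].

Start at -119.42°; shift +198.02° → +78.60°.
+78.60° already lies in (−180°, 180°].

78.60°E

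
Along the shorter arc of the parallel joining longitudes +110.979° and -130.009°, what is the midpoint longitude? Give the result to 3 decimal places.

+170.485°

Signed shortest Δλ from +110.979° to -130.009° is +119.012°.
Midpoint longitude = +110.979° + (+119.012°)/2 = +110.979° + 59.506° = +170.485°.
(The naïve average (+110.979 + -130.009)/2 = -9.515° is on the wrong side of the globe.)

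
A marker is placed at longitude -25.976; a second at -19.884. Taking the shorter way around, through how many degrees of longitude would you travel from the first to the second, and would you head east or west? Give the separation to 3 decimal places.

6.092° east

Raw difference: -19.884 − -25.976 = 6.092°.
Normalise into (−180°, 180°]: 6.092° stays 6.092°.
Positive ⇒ the second point lies to the east; separation 6.092°.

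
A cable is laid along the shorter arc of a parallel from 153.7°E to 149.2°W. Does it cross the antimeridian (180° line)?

Naïve |-149.2 − 153.7| = 302.9° > 180°, so the shorter arc goes the other way round — across 180°.
Signed shortest Δλ = ((-149.2 − 153.7 + 180) mod 360) − 180 = 57.1°.
Going east by 57.1° from +153.7° passes through 180° before reaching -149.2°.

Yes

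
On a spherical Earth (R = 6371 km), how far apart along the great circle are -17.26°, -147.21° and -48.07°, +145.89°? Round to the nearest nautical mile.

Δλ = 145.89 − -147.21 = 293.10°; wrapped into (−180°, 180°]: -66.90°.
Δφ = -48.07 − -17.26 = -30.81°.
a = sin²(Δφ/2) + cos φ₁ · cos φ₂ · sin²(Δλ/2) = 0.264449.
c = 2·atan2(√a, √(1−a)) = 1.08026 rad → d = 6371·c ≈ 6882.31 km ≈ 3716.15 nmi.

3716 nmi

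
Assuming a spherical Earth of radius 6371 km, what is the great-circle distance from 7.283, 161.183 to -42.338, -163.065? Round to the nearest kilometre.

6600 km

Δλ = -163.065 − 161.183 = -324.248°; wrapped into (−180°, 180°]: 35.752°.
Δφ = -42.338 − 7.283 = -49.621°.
a = sin²(Δφ/2) + cos φ₁ · cos φ₂ · sin²(Δλ/2) = 0.245166.
c = 2·atan2(√a, √(1−a)) = 1.03600 rad → d = 6371·c ≈ 6600.34 km.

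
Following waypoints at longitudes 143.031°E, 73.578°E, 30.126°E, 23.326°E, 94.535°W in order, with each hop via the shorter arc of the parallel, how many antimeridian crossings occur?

Leg 1: +143.031° → +73.578°, shortest Δλ = -69.453° (west) — does not cross 180°.
Leg 2: +73.578° → +30.126°, shortest Δλ = -43.452° (west) — does not cross 180°.
Leg 3: +30.126° → +23.326°, shortest Δλ = -6.8° (west) — does not cross 180°.
Leg 4: +23.326° → -94.535°, shortest Δλ = -117.861° (west) — does not cross 180°.
Total crossings: 0.

0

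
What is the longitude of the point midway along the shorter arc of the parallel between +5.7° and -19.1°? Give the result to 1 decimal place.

Signed shortest Δλ from +5.7° to -19.1° is -24.8°.
Midpoint longitude = +5.7° + (-24.8°)/2 = +5.7° − 12.4° = -6.7°.

-6.7°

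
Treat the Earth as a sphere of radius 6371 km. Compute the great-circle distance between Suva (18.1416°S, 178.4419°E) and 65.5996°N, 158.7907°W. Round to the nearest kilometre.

9507 km

Δλ = -158.7907 − 178.4419 = -337.2326°; wrapped into (−180°, 180°]: 22.7674°.
Δφ = 65.5996 − -18.1416 = 83.7412°.
a = sin²(Δφ/2) + cos φ₁ · cos φ₂ · sin²(Δλ/2) = 0.460784.
c = 2·atan2(√a, √(1−a)) = 1.49228 rad → d = 6371·c ≈ 9507.34 km.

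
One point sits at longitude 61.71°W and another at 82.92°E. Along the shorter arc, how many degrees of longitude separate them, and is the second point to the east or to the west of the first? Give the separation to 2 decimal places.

Raw difference: 82.92 − -61.71 = 144.63°.
Normalise into (−180°, 180°]: 144.63° stays 144.63°.
Positive ⇒ the second point lies to the east; separation 144.63°.

144.63° east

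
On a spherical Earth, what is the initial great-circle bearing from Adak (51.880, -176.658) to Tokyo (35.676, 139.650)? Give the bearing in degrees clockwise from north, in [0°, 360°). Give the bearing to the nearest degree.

260°

Δλ = 139.650 − -176.658 = 316.308°; wrapped into (−180°, 180°]: -43.692°.
θ = atan2( sin Δλ · cos φ₂ , cos φ₁ · sin φ₂ − sin φ₁ · cos φ₂ · cos Δλ )
  = atan2(-0.56114, -0.10208) = -100.310° → normalised to [0°, 360°): 259.690°.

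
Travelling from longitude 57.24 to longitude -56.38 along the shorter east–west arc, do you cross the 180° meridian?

Signed shortest Δλ = ((-56.38 − 57.24 + 180) mod 360) − 180 = -113.62°.
Going west by 113.62° from +57.24° reaches -56.38° without touching 180°.

No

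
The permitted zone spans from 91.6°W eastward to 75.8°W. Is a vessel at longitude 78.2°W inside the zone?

Yes

Band width going east from -91.6° to -75.8°: ((-75.8 − -91.6) mod 360) = 15.8°.
Offset of -78.2° east of the west edge: ((-78.2 − -91.6) mod 360) = 13.4°.
13.4° ≤ 15.8° ⇒ inside.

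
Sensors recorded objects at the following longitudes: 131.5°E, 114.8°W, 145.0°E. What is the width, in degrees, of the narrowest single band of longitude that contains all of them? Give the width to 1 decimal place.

Sort the longitudes: -114.8°, +131.5°, +145.0°.
Eastward gaps between consecutive values (wrapping around): 246.3°, 13.5°, 100.2°.
Largest gap = 246.3° ⇒ minimal covering band is its complement: 360° − 246.3° = 113.7°.
Band runs from +131.5° eastward to -114.8°, crossing the antimeridian.

113.7°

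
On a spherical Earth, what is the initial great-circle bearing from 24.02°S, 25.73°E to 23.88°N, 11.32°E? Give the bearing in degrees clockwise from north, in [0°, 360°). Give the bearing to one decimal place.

342.7°

Δλ = 11.32 − 25.73 = -14.41°.
θ = atan2( sin Δλ · cos φ₂ , cos φ₁ · sin φ₂ − sin φ₁ · cos φ₂ · cos Δλ )
  = atan2(-0.22756, 0.73027) = -17.307° → normalised to [0°, 360°): 342.693°.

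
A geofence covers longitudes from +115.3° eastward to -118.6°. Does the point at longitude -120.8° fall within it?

Band width going east from +115.3° to -118.6°: ((-118.6 − 115.3) mod 360) = 126.1°.
Offset of -120.8° east of the west edge: ((-120.8 − 115.3) mod 360) = 123.9°.
123.9° ≤ 126.1° ⇒ inside.

Yes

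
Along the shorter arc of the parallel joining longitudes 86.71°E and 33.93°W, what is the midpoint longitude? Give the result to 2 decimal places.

Signed shortest Δλ from +86.71° to -33.93° is -120.64°.
Midpoint longitude = +86.71° + (-120.64°)/2 = +86.71° − 60.32° = +26.39°.

26.39°E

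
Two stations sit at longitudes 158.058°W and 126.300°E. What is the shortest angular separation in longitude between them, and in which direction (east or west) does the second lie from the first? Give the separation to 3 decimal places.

75.642° west

Raw difference: 126.300 − -158.058 = 284.358°.
Normalise into (−180°, 180°]: 284.358° − 360° = -75.642°.
Negative ⇒ the second point lies to the west; separation 75.642°.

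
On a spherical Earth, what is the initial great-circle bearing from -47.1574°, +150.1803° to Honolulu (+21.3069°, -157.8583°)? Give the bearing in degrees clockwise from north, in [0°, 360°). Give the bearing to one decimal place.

47.7°

Δλ = -157.8583 − 150.1803 = -308.0386°; wrapped into (−180°, 180°]: 51.9614°.
θ = atan2( sin Δλ · cos φ₂ , cos φ₁ · sin φ₂ − sin φ₁ · cos φ₂ · cos Δλ )
  = atan2(0.73376, 0.66801) = 47.686° → normalised to [0°, 360°): 47.686°.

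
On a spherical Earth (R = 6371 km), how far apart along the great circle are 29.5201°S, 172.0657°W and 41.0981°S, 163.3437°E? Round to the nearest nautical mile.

Δλ = 163.3437 − -172.0657 = 335.4094°; wrapped into (−180°, 180°]: -24.5906°.
Δφ = -41.0981 − -29.5201 = -11.5780°.
a = sin²(Δφ/2) + cos φ₁ · cos φ₂ · sin²(Δλ/2) = 0.039911.
c = 2·atan2(√a, √(1−a)) = 0.40226 rad → d = 6371·c ≈ 2562.81 km ≈ 1383.80 nmi.

1384 nmi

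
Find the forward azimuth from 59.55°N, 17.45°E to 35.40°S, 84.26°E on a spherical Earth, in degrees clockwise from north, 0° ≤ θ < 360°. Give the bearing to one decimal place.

Δλ = 84.26 − 17.45 = 66.81°.
θ = atan2( sin Δλ · cos φ₂ , cos φ₁ · sin φ₂ − sin φ₁ · cos φ₂ · cos Δλ )
  = atan2(0.74927, -0.57028) = 127.275° → normalised to [0°, 360°): 127.275°.

127.3°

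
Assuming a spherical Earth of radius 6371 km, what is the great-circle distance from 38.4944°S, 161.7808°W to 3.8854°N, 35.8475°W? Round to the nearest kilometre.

13347 km

Δλ = -35.8475 − -161.7808 = 125.9333°.
Δφ = 3.8854 − -38.4944 = 42.3798°.
a = sin²(Δφ/2) + cos φ₁ · cos φ₂ · sin²(Δλ/2) = 0.750213.
c = 2·atan2(√a, √(1−a)) = 2.09489 rad → d = 6371·c ≈ 13346.52 km.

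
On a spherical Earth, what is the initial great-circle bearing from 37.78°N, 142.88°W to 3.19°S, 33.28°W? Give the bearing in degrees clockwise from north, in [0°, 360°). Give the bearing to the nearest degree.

Δλ = -33.28 − -142.88 = 109.60°.
θ = atan2( sin Δλ · cos φ₂ , cos φ₁ · sin φ₂ − sin φ₁ · cos φ₂ · cos Δλ )
  = atan2(0.94060, 0.16121) = 80.275° → normalised to [0°, 360°): 80.275°.

80°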